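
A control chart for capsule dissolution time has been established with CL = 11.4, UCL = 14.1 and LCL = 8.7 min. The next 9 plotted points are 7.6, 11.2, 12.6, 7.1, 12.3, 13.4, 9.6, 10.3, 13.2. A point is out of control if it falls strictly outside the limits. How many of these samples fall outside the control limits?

Compare each point to [8.7, 14.1]: sample 1 = 7.6 < LCL; sample 4 = 7.1 < LCL.

2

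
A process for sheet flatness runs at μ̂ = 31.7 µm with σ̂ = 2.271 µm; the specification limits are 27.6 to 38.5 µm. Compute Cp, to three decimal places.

Cp = (USL − LSL) / (6σ̂) = (38.5 − 27.6) / (6 × 2.271) = 10.9000 / 13.6260 = 0.7999

0.800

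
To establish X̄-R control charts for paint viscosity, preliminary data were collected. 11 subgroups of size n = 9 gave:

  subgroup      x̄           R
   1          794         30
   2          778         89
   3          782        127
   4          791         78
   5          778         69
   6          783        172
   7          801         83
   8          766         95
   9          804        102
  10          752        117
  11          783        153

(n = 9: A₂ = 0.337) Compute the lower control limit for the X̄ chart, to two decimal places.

748.75

X̄̄ = (794 + 778 + 782 + 791 + 778 + 783 + 801 + 766 + 804 + 752 + 783) / 11 = 8612.0000 / 11 = 782.9091
R̄ = (30 + 89 + 127 + 78 + 69 + 172 + 83 + 95 + 102 + 117 + 153) / 11 = 1115.0000 / 11 = 101.3636
LCL = X̄̄ − A₂·R̄ = 782.9091 − 0.337 × 101.3636 = 748.7495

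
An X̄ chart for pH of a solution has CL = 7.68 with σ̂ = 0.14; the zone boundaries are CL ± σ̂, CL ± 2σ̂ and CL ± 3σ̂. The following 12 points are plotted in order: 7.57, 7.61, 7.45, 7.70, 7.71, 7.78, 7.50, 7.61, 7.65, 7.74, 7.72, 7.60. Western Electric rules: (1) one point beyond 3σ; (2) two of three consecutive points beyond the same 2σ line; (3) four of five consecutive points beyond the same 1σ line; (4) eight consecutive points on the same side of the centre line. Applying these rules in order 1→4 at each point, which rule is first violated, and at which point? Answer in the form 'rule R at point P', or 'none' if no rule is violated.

none

Zone of each point (C = within 1σ̂, B = 1σ̂–2σ̂, A = 2σ̂–3σ̂, * = beyond 3σ̂; sign = side of CL): 1:-C, 2:-C, 3:-B, 4:+C, 5:+C, 6:+C, 7:-B, 8:-C, 9:-C, 10:+C, 11:+C, 12:-C
No rule fires across all 12 points.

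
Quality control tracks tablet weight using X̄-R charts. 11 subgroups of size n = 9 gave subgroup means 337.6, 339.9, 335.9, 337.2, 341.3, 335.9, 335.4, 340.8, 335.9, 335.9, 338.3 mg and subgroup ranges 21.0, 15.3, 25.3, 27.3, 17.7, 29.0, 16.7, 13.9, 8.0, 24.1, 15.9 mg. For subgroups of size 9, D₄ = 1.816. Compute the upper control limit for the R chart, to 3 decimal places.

R̄ = (21.0 + 15.3 + 25.3 + 27.3 + 17.7 + 29.0 + 16.7 + 13.9 + 8.0 + 24.1 + 15.9) / 11 = 214.2000 / 11 = 19.4727
UCL_R = D₄·R̄ = 1.816 × 19.4727 = 35.3625

35.362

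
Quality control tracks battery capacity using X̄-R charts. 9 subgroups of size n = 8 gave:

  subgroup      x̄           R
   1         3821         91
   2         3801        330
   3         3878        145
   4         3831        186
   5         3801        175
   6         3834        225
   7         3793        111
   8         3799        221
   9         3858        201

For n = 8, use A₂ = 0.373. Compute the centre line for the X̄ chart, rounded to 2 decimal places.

3824.00

X̄̄ = (3821 + 3801 + 3878 + 3831 + 3801 + 3834 + 3793 + 3799 + 3858) / 9 = 34416.0000 / 9 = 3824.0000
CL = X̄̄ = 3824.0000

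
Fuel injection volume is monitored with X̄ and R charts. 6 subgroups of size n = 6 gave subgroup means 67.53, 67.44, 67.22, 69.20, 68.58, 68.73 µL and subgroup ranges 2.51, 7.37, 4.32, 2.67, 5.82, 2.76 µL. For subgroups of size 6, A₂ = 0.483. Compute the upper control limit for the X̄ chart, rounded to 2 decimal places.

X̄̄ = (67.53 + 67.44 + 67.22 + 69.20 + 68.58 + 68.73) / 6 = 408.7000 / 6 = 68.1167
R̄ = (2.51 + 7.37 + 4.32 + 2.67 + 5.82 + 2.76) / 6 = 25.4500 / 6 = 4.2417
UCL = X̄̄ + A₂·R̄ = 68.1167 + 0.483 × 4.2417 = 70.1654

70.17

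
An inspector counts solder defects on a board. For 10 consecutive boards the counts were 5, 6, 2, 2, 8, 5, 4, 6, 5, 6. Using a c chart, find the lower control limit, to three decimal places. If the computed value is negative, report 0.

0.000

c̄ = (5 + 6 + 2 + 2 + 8 + 5 + 4 + 6 + 5 + 6) / 10 = 49 / 10 = 4.9000
LCL = c̄ − 3√c̄ = 4.9000 − 3 × 2.2136 = -1.7408 → 0 (cannot be negative)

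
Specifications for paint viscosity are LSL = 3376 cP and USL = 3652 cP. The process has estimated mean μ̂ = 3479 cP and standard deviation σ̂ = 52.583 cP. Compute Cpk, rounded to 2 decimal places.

Cpu = (USL − μ̂) / (3σ̂) = (3652 − 3479) / (3 × 52.583) = 1.0967; Cpl = (μ̂ − LSL) / (3σ̂) = (3479 − 3376) / (3 × 52.583) = 0.6529; Cpk = min(Cpu, Cpl) = 0.6529

0.65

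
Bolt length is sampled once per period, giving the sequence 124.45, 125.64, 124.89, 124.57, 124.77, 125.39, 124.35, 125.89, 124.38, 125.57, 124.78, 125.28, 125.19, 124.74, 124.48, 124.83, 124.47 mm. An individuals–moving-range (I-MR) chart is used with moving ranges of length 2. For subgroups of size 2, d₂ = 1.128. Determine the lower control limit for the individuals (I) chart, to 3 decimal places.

X̄ = (124.45 + 125.64 + 124.89 + 124.57 + 124.77 + 125.39 + 124.35 + 125.89 + 124.38 + 125.57 + 124.78 + 125.28 + 125.19 + 124.74 + 124.48 + 124.83 + 124.47) / 17 = 124.9218
Moving ranges: 1.19, 0.75, 0.32, 0.20, 0.62, 1.04, 1.54, 1.51, 1.19, 0.79, 0.50, 0.09, 0.45, 0.26, 0.35, 0.36; M̄R̄ = 11.1600 / 16 = 0.6975
LCL = X̄ − 3·M̄R̄/d₂ = 124.9218 − 3 × 0.6975 / 1.128 = 123.0667

123.067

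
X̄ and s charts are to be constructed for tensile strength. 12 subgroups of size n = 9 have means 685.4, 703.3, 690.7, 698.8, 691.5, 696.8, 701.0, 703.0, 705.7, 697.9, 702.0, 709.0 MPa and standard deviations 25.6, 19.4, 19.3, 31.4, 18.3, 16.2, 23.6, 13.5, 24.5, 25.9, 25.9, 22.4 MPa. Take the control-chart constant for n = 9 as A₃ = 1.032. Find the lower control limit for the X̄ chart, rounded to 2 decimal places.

675.88

X̄̄ = (685.4 + 703.3 + 690.7 + 698.8 + 691.5 + 696.8 + 701.0 + 703.0 + 705.7 + 697.9 + 702.0 + 709.0) / 12 = 698.7583
s̄ = (25.6 + 19.4 + 19.3 + 31.4 + 18.3 + 16.2 + 23.6 + 13.5 + 24.5 + 25.9 + 25.9 + 22.4) / 12 = 22.1667
LCL = X̄̄ − A₃·s̄ = 698.7583 − 1.032 × 22.1667 = 675.8823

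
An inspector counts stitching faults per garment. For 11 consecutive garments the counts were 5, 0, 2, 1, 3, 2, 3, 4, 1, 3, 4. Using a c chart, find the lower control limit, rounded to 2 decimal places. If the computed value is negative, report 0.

c̄ = (5 + 0 + 2 + 1 + 3 + 2 + 3 + 4 + 1 + 3 + 4) / 11 = 28 / 11 = 2.5455
LCL = c̄ − 3√c̄ = 2.5455 − 3 × 1.5954 = -2.2409 → 0 (cannot be negative)

0.00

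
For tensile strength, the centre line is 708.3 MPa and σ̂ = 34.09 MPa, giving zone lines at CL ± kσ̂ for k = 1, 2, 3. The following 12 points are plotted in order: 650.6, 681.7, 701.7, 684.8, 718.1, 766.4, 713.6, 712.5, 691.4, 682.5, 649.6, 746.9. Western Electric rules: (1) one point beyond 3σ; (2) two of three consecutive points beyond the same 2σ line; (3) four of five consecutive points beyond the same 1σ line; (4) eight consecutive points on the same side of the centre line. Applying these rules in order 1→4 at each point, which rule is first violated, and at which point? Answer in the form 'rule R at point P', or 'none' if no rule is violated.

Zone of each point (C = within 1σ̂, B = 1σ̂–2σ̂, A = 2σ̂–3σ̂, * = beyond 3σ̂; sign = side of CL): 1:-B, 2:-C, 3:-C, 4:-C, 5:+C, 6:+B, 7:+C, 8:+C, 9:-C, 10:-C, 11:-B, 12:+B
No rule fires across all 12 points.

none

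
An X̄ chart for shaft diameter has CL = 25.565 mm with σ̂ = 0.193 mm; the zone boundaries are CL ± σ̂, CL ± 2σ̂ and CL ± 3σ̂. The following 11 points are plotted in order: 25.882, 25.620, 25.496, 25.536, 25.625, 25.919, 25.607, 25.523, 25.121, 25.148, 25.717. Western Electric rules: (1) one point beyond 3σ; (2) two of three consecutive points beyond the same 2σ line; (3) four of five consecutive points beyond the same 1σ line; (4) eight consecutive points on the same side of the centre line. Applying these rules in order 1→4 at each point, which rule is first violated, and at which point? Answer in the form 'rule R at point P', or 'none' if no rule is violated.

Zone of each point (C = within 1σ̂, B = 1σ̂–2σ̂, A = 2σ̂–3σ̂, * = beyond 3σ̂; sign = side of CL): 1:+B, 2:+C, 3:-C, 4:-C, 5:+C, 6:+B, 7:+C, 8:-C, 9:-A, 10:-A, 11:+C
Rule 2 (two of three consecutive points beyond the same 2σ limit) is satisfied at point 10.

rule 2 at point 10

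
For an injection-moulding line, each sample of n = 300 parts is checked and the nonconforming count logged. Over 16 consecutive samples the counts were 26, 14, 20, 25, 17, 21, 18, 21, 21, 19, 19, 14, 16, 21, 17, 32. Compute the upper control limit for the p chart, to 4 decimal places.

0.1101

p̄ = Σdᵢ / (k·n) = 321 / (16 × 300) = 0.06688
UCL = p̄ + 3·√(p̄(1−p̄)/n) = 0.06688 + 3 × √(0.06688×0.93312/300) = 0.06688 + 3 × 0.01442 = 0.11014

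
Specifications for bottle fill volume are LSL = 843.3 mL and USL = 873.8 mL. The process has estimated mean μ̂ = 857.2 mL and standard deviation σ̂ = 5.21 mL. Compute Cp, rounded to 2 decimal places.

Cp = (USL − LSL) / (6σ̂) = (873.8 − 843.3) / (6 × 5.21) = 30.5000 / 31.2600 = 0.9757

0.98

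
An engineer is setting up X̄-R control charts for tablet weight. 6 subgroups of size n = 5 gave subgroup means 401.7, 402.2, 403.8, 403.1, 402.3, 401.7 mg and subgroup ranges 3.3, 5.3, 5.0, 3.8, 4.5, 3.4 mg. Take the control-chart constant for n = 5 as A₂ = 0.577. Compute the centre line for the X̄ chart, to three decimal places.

402.467

X̄̄ = (401.7 + 402.2 + 403.8 + 403.1 + 402.3 + 401.7) / 6 = 2414.8000 / 6 = 402.4667
CL = X̄̄ = 402.4667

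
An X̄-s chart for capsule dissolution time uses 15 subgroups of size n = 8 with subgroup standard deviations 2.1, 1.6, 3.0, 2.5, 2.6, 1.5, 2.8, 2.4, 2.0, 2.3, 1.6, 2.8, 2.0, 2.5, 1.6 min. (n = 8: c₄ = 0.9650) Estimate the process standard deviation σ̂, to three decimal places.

2.301

s̄ = (2.1 + 1.6 + 3.0 + 2.5 + 2.6 + 1.5 + 2.8 + 2.4 + 2.0 + 2.3 + 1.6 + 2.8 + 2.0 + 2.5 + 1.6) / 15 = 2.2200
σ̂ = s̄ / c₄ = 2.2200 / 0.9650 = 2.3005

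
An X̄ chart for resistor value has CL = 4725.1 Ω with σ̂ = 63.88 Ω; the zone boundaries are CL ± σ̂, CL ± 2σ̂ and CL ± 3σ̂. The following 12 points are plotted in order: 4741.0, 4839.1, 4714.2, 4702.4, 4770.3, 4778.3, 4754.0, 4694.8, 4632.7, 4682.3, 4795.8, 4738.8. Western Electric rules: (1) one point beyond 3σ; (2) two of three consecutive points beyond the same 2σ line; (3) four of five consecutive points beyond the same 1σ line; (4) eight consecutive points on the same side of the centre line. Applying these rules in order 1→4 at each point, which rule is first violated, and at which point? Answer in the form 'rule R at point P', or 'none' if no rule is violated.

none

Zone of each point (C = within 1σ̂, B = 1σ̂–2σ̂, A = 2σ̂–3σ̂, * = beyond 3σ̂; sign = side of CL): 1:+C, 2:+B, 3:-C, 4:-C, 5:+C, 6:+C, 7:+C, 8:-C, 9:-B, 10:-C, 11:+B, 12:+C
No rule fires across all 12 points.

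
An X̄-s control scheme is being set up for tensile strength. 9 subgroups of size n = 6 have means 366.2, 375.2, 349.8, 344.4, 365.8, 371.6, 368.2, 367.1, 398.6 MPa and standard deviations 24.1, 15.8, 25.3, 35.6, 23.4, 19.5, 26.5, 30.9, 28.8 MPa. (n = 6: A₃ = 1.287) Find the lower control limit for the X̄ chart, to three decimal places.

X̄̄ = (366.2 + 375.2 + 349.8 + 344.4 + 365.8 + 371.6 + 368.2 + 367.1 + 398.6) / 9 = 367.4333
s̄ = (24.1 + 15.8 + 25.3 + 35.6 + 23.4 + 19.5 + 26.5 + 30.9 + 28.8) / 9 = 25.5444
LCL = X̄̄ − A₃·s̄ = 367.4333 − 1.287 × 25.5444 = 334.5576

334.558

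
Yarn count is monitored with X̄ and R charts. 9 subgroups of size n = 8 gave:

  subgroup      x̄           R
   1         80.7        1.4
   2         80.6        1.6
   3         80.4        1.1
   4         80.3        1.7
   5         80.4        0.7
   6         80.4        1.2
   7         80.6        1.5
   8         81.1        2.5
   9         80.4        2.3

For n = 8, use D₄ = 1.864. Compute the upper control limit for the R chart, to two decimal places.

R̄ = (1.4 + 1.6 + 1.1 + 1.7 + 0.7 + 1.2 + 1.5 + 2.5 + 2.3) / 9 = 14.0000 / 9 = 1.5556
UCL_R = D₄·R̄ = 1.864 × 1.5556 = 2.8996

2.90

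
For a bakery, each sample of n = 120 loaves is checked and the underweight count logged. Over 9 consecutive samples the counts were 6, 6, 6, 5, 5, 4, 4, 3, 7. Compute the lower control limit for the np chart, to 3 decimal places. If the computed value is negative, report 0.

0.000

p̄ = Σdᵢ / (k·n) = 46 / (9 × 120) = 0.04259
LCL = np̄ − 3·√(np̄(1−p̄)) = 5.1111 − 3 × 2.2121 = -1.5252 → 0 (negative, so LCL = 0)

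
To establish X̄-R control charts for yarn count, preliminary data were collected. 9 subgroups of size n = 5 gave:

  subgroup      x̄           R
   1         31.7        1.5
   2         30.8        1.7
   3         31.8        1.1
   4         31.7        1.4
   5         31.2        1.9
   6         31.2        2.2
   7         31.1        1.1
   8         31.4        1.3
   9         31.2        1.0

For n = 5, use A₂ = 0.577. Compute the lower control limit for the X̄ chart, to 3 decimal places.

X̄̄ = (31.7 + 30.8 + 31.8 + 31.7 + 31.2 + 31.2 + 31.1 + 31.4 + 31.2) / 9 = 282.1000 / 9 = 31.3444
R̄ = (1.5 + 1.7 + 1.1 + 1.4 + 1.9 + 2.2 + 1.1 + 1.3 + 1.0) / 9 = 13.2000 / 9 = 1.4667
LCL = X̄̄ − A₂·R̄ = 31.3444 − 0.577 × 1.4667 = 30.4982

30.498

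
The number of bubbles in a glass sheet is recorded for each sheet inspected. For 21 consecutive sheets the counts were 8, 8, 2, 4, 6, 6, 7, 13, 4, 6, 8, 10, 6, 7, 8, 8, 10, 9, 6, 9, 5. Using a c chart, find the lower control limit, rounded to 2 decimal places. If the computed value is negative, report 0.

c̄ = (8 + 8 + 2 + 4 + 6 + 6 + 7 + 13 + 4 + 6 + 8 + 10 + 6 + 7 + 8 + 8 + 10 + 9 + 6 + 9 + 5) / 21 = 150 / 21 = 7.1429
LCL = c̄ − 3√c̄ = 7.1429 − 3 × 2.6726 = -0.8750 → 0 (cannot be negative)

0.00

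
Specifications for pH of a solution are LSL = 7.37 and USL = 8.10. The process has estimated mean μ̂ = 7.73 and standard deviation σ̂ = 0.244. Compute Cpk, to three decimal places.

0.492

Cpu = (USL − μ̂) / (3σ̂) = (8.10 − 7.73) / (3 × 0.244) = 0.5055; Cpl = (μ̂ − LSL) / (3σ̂) = (7.73 − 7.37) / (3 × 0.244) = 0.4918; Cpk = min(Cpu, Cpl) = 0.4918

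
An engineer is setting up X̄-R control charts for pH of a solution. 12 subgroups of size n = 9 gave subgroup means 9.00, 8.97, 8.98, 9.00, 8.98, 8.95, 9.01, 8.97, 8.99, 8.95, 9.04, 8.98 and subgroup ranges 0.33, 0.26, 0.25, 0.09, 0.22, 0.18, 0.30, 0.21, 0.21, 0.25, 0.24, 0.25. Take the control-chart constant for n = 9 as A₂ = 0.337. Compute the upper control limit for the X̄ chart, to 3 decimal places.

9.063

X̄̄ = (9.00 + 8.97 + 8.98 + 9.00 + 8.98 + 8.95 + 9.01 + 8.97 + 8.99 + 8.95 + 9.04 + 8.98) / 12 = 107.8200 / 12 = 8.9850
R̄ = (0.33 + 0.26 + 0.25 + 0.09 + 0.22 + 0.18 + 0.30 + 0.21 + 0.21 + 0.25 + 0.24 + 0.25) / 12 = 2.7900 / 12 = 0.2325
UCL = X̄̄ + A₂·R̄ = 8.9850 + 0.337 × 0.2325 = 9.0634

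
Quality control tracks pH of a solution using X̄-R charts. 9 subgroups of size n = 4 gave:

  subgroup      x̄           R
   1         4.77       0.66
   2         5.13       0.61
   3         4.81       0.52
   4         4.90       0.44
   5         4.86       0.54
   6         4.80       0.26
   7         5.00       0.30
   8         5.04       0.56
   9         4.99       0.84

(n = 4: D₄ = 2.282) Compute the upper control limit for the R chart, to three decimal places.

1.199

R̄ = (0.66 + 0.61 + 0.52 + 0.44 + 0.54 + 0.26 + 0.30 + 0.56 + 0.84) / 9 = 4.7300 / 9 = 0.5256
UCL_R = D₄·R̄ = 2.282 × 0.5256 = 1.1993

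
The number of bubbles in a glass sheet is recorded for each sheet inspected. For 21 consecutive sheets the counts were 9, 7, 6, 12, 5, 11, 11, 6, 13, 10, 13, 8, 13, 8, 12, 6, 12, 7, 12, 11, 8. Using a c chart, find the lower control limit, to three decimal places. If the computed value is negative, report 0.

c̄ = (9 + 7 + 6 + 12 + 5 + 11 + 11 + 6 + 13 + 10 + 13 + 8 + 13 + 8 + 12 + 6 + 12 + 7 + 12 + 11 + 8) / 21 = 200 / 21 = 9.5238
LCL = c̄ − 3√c̄ = 9.5238 − 3 × 3.0861 = 0.2656

0.266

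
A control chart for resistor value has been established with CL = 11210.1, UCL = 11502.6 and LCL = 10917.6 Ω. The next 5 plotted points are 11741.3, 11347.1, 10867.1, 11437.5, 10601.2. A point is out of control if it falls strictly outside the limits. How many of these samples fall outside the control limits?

Compare each point to [10917.6, 11502.6]: sample 1 = 11741.3 > UCL; sample 3 = 10867.1 < LCL; sample 5 = 10601.2 < LCL.

3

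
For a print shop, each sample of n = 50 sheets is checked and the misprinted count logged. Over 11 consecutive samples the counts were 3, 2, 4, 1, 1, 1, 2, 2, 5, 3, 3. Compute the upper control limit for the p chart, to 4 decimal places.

0.1408

p̄ = Σdᵢ / (k·n) = 27 / (11 × 50) = 0.04909
UCL = p̄ + 3·√(p̄(1−p̄)/n) = 0.04909 + 3 × √(0.04909×0.95091/50) = 0.04909 + 3 × 0.03056 = 0.14076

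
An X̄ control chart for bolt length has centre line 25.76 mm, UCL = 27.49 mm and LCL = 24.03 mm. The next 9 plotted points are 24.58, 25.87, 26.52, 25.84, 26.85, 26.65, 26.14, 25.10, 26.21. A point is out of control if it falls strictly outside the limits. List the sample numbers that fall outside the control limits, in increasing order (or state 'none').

All 9 points lie within [24.03, 27.49].

none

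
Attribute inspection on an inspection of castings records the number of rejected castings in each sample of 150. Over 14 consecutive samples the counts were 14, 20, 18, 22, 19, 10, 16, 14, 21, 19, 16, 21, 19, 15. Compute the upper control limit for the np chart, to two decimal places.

p̄ = Σdᵢ / (k·n) = 244 / (14 × 150) = 0.11619
UCL = np̄ + 3·√(np̄(1−p̄)) = 17.4286 + 3 × √(17.4286×0.88381) = 17.4286 + 3 × 3.9247 = 29.2028

29.20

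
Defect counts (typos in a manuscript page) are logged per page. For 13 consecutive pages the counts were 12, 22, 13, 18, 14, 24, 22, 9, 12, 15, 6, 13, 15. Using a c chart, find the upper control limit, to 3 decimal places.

26.619

c̄ = (12 + 22 + 13 + 18 + 14 + 24 + 22 + 9 + 12 + 15 + 6 + 13 + 15) / 13 = 195 / 13 = 15.0000
UCL = c̄ + 3√c̄ = 15.0000 + 3 × √15.0000 = 15.0000 + 3 × 3.8730 = 26.6190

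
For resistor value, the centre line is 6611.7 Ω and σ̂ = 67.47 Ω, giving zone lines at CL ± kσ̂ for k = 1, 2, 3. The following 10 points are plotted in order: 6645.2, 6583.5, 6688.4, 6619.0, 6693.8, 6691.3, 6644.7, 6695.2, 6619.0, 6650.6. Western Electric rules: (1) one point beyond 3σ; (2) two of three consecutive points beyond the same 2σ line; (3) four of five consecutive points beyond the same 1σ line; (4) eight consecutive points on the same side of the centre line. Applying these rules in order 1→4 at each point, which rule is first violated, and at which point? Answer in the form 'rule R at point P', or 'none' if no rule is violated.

Zone of each point (C = within 1σ̂, B = 1σ̂–2σ̂, A = 2σ̂–3σ̂, * = beyond 3σ̂; sign = side of CL): 1:+C, 2:-C, 3:+B, 4:+C, 5:+B, 6:+B, 7:+C, 8:+B, 9:+C, 10:+C
Rule 4 (eight consecutive points on the same side of the centre line) is satisfied at point 10.

rule 4 at point 10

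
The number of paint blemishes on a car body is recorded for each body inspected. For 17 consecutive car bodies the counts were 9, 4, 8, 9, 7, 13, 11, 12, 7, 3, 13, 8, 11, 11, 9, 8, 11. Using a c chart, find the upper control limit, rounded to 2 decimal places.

c̄ = (9 + 4 + 8 + 9 + 7 + 13 + 11 + 12 + 7 + 3 + 13 + 8 + 11 + 11 + 9 + 8 + 11) / 17 = 154 / 17 = 9.0588
UCL = c̄ + 3√c̄ = 9.0588 + 3 × √9.0588 = 9.0588 + 3 × 3.0098 = 18.0882

18.09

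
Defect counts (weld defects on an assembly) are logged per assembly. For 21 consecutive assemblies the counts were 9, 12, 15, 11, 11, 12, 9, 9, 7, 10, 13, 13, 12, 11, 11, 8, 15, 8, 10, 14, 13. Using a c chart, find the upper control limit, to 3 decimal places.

c̄ = (9 + 12 + 15 + 11 + 11 + 12 + 9 + 9 + 7 + 10 + 13 + 13 + 12 + 11 + 11 + 8 + 15 + 8 + 10 + 14 + 13) / 21 = 233 / 21 = 11.0952
UCL = c̄ + 3√c̄ = 11.0952 + 3 × √11.0952 = 11.0952 + 3 × 3.3310 = 21.0881

21.088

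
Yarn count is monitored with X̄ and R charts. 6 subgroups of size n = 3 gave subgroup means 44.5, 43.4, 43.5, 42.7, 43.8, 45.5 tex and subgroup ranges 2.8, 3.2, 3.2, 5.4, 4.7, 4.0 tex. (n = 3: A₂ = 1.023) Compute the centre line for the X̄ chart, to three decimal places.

X̄̄ = (44.5 + 43.4 + 43.5 + 42.7 + 43.8 + 45.5) / 6 = 263.4000 / 6 = 43.9000
CL = X̄̄ = 43.9000

43.900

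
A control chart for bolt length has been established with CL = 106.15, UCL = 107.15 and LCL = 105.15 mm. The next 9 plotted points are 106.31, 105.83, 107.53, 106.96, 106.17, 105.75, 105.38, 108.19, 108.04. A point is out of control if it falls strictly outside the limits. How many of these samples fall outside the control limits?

Compare each point to [105.15, 107.15]: sample 3 = 107.53 > UCL; sample 8 = 108.19 > UCL; sample 9 = 108.04 > UCL.

3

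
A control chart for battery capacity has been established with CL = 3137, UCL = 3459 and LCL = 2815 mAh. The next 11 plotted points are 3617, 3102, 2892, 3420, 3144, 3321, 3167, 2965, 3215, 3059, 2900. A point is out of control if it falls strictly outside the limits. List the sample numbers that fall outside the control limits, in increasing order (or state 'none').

1

Compare each point to [2815, 3459]: sample 1 = 3617 > UCL.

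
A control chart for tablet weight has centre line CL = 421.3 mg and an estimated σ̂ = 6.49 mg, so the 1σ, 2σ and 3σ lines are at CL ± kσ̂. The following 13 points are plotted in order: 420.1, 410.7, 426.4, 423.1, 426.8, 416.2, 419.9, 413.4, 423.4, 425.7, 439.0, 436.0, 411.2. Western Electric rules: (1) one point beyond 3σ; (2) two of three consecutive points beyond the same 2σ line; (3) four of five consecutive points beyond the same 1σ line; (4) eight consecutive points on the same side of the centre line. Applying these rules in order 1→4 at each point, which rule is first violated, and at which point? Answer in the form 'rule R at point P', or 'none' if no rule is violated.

Zone of each point (C = within 1σ̂, B = 1σ̂–2σ̂, A = 2σ̂–3σ̂, * = beyond 3σ̂; sign = side of CL): 1:-C, 2:-B, 3:+C, 4:+C, 5:+C, 6:-C, 7:-C, 8:-B, 9:+C, 10:+C, 11:+A, 12:+A, 13:-B
Rule 2 (two of three consecutive points beyond the same 2σ limit) is satisfied at point 12.

rule 2 at point 12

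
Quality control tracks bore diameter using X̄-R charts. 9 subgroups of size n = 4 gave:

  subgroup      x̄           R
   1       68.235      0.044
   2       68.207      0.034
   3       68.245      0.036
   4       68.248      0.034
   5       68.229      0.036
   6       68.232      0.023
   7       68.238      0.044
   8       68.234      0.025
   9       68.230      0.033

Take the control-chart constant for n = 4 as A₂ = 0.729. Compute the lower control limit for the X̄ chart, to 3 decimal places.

X̄̄ = (68.235 + 68.207 + 68.245 + 68.248 + 68.229 + 68.232 + 68.238 + 68.234 + 68.230) / 9 = 614.0980 / 9 = 68.2331
R̄ = (0.044 + 0.034 + 0.036 + 0.034 + 0.036 + 0.023 + 0.044 + 0.025 + 0.033) / 9 = 0.3090 / 9 = 0.0343
LCL = X̄̄ − A₂·R̄ = 68.2331 − 0.729 × 0.0343 = 68.2081

68.208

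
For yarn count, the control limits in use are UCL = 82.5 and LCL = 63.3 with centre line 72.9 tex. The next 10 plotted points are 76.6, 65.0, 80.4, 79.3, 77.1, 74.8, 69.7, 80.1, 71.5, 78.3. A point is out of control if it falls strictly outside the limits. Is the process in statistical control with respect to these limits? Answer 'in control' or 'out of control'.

All 10 points lie within [63.3, 82.5].

in control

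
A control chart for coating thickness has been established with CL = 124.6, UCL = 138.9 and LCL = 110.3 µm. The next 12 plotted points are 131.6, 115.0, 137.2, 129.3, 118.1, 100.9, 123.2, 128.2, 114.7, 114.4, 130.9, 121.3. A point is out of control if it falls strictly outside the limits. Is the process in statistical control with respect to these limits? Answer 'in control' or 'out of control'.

Compare each point to [110.3, 138.9]: sample 6 = 100.9 < LCL.

out of control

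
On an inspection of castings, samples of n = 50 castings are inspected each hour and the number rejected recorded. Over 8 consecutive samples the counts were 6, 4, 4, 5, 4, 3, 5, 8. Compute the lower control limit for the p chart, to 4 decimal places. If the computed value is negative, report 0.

p̄ = Σdᵢ / (k·n) = 39 / (8 × 50) = 0.09750
LCL = p̄ − 3·√(p̄(1−p̄)/n) = 0.09750 − 3 × 0.04195 = -0.02835 → 0 (negative, so LCL = 0)

0.0000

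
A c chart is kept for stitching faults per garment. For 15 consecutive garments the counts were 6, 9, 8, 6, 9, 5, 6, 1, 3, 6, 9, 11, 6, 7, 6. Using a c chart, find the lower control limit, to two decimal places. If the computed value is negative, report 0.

c̄ = (6 + 9 + 8 + 6 + 9 + 5 + 6 + 1 + 3 + 6 + 9 + 11 + 6 + 7 + 6) / 15 = 98 / 15 = 6.5333
LCL = c̄ − 3√c̄ = 6.5333 − 3 × 2.5560 = -1.1348 → 0 (cannot be negative)

0.00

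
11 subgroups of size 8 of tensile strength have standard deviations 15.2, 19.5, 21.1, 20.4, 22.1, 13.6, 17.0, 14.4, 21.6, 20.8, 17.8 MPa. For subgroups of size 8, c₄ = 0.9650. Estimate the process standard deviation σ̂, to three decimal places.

19.171

s̄ = (15.2 + 19.5 + 21.1 + 20.4 + 22.1 + 13.6 + 17.0 + 14.4 + 21.6 + 20.8 + 17.8) / 11 = 18.5000
σ̂ = s̄ / c₄ = 18.5000 / 0.9650 = 19.1710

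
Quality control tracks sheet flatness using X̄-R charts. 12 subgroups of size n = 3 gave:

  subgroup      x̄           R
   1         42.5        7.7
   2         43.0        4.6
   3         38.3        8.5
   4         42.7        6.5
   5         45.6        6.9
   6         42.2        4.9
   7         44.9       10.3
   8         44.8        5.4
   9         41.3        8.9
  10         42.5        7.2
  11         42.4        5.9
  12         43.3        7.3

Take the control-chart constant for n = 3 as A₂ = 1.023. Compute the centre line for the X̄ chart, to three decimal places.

42.792

X̄̄ = (42.5 + 43.0 + 38.3 + 42.7 + 45.6 + 42.2 + 44.9 + 44.8 + 41.3 + 42.5 + 42.4 + 43.3) / 12 = 513.5000 / 12 = 42.7917
CL = X̄̄ = 42.7917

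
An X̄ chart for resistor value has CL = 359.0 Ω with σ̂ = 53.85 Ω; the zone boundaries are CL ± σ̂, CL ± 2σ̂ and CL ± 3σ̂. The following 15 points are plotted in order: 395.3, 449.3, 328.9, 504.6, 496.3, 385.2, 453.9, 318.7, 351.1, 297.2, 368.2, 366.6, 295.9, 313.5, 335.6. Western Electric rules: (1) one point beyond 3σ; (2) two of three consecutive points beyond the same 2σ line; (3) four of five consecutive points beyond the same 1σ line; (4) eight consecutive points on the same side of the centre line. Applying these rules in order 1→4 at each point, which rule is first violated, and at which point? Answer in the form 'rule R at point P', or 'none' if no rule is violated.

rule 2 at point 5

Zone of each point (C = within 1σ̂, B = 1σ̂–2σ̂, A = 2σ̂–3σ̂, * = beyond 3σ̂; sign = side of CL): 1:+C, 2:+B, 3:-C, 4:+A, 5:+A, 6:+C, 7:+B, 8:-C, 9:-C, 10:-B, 11:+C, 12:+C, 13:-B, 14:-C, 15:-C
Rule 2 (two of three consecutive points beyond the same 2σ limit) is satisfied at point 5.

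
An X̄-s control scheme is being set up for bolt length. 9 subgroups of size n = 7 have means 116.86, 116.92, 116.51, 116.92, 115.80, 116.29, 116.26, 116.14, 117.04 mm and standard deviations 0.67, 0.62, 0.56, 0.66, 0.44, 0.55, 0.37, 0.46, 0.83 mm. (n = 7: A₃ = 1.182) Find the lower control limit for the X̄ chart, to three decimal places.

X̄̄ = (116.86 + 116.92 + 116.51 + 116.92 + 115.80 + 116.29 + 116.26 + 116.14 + 117.04) / 9 = 116.5267
s̄ = (0.67 + 0.62 + 0.56 + 0.66 + 0.44 + 0.55 + 0.37 + 0.46 + 0.83) / 9 = 0.5733
LCL = X̄̄ − A₃·s̄ = 116.5267 − 1.182 × 0.5733 = 115.8490

115.849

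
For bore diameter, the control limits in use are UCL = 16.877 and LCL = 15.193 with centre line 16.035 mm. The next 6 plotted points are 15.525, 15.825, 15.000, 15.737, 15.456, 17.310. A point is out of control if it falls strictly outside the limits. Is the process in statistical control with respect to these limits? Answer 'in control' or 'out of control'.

Compare each point to [15.193, 16.877]: sample 3 = 15.000 < LCL; sample 6 = 17.310 > UCL.

out of control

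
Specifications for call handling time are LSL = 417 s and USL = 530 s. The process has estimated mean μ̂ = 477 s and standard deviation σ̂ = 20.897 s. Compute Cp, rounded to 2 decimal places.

0.90

Cp = (USL − LSL) / (6σ̂) = (530 − 417) / (6 × 20.897) = 113.0000 / 125.3820 = 0.9012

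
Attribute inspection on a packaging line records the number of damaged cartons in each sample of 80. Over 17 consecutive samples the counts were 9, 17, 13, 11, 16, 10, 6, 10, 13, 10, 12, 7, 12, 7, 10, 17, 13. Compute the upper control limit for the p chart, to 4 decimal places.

p̄ = Σdᵢ / (k·n) = 193 / (17 × 80) = 0.14191
UCL = p̄ + 3·√(p̄(1−p̄)/n) = 0.14191 + 3 × √(0.14191×0.85809/80) = 0.14191 + 3 × 0.03901 = 0.25896

0.2590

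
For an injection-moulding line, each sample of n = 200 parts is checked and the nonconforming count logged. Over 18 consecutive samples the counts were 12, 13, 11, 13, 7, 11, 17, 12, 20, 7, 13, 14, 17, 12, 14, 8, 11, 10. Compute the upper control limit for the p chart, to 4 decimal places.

0.1127

p̄ = Σdᵢ / (k·n) = 222 / (18 × 200) = 0.06167
UCL = p̄ + 3·√(p̄(1−p̄)/n) = 0.06167 + 3 × √(0.06167×0.93833/200) = 0.06167 + 3 × 0.01701 = 0.11269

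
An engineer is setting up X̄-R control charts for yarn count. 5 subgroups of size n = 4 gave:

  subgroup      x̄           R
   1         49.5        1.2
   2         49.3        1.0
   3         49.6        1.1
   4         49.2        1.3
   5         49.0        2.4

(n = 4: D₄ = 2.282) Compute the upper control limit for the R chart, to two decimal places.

R̄ = (1.2 + 1.0 + 1.1 + 1.3 + 2.4) / 5 = 7.0000 / 5 = 1.4000
UCL_R = D₄·R̄ = 2.282 × 1.4000 = 3.1948

3.19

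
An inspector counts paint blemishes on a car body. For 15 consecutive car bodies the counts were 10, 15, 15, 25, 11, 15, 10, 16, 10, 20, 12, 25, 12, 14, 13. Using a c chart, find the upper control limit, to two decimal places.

26.43

c̄ = (10 + 15 + 15 + 25 + 11 + 15 + 10 + 16 + 10 + 20 + 12 + 25 + 12 + 14 + 13) / 15 = 223 / 15 = 14.8667
UCL = c̄ + 3√c̄ = 14.8667 + 3 × √14.8667 = 14.8667 + 3 × 3.8557 = 26.4339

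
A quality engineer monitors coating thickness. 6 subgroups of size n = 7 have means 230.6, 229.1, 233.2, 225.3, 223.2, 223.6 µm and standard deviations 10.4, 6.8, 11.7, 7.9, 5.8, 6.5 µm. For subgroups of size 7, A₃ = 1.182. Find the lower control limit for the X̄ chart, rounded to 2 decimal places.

X̄̄ = (230.6 + 229.1 + 233.2 + 225.3 + 223.2 + 223.6) / 6 = 227.5000
s̄ = (10.4 + 6.8 + 11.7 + 7.9 + 5.8 + 6.5) / 6 = 8.1833
LCL = X̄̄ − A₃·s̄ = 227.5000 − 1.182 × 8.1833 = 217.8273

217.83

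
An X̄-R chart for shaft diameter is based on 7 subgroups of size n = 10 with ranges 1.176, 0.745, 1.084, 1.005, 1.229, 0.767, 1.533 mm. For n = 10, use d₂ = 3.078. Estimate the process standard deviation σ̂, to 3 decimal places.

R̄ = (1.176 + 0.745 + 1.084 + 1.005 + 1.229 + 0.767 + 1.533) / 7 = 1.0770
σ̂ = R̄ / d₂ = 1.0770 / 3.078 = 0.3499

0.350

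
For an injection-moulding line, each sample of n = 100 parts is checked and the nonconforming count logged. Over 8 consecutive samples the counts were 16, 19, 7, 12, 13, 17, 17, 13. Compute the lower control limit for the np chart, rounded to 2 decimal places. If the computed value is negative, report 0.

3.76

p̄ = Σdᵢ / (k·n) = 114 / (8 × 100) = 0.14250
LCL = np̄ − 3·√(np̄(1−p̄)) = 14.2500 − 3 × 3.4956 = 3.7631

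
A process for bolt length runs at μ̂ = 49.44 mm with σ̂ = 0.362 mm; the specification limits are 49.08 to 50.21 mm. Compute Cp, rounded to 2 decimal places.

Cp = (USL − LSL) / (6σ̂) = (50.21 − 49.08) / (6 × 0.362) = 1.1300 / 2.1720 = 0.5203

0.52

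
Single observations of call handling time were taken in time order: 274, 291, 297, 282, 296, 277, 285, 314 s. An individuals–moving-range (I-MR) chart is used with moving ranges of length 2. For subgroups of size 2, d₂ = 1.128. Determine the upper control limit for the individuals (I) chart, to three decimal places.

X̄ = (274 + 291 + 297 + 282 + 296 + 277 + 285 + 314) / 8 = 289.5000
Moving ranges: 17, 6, 15, 14, 19, 8, 29; M̄R̄ = 108.0000 / 7 = 15.4286
UCL = X̄ + 3·M̄R̄/d₂ = 289.5000 + 3 × 15.4286 / 1.128 = 330.5334

330.533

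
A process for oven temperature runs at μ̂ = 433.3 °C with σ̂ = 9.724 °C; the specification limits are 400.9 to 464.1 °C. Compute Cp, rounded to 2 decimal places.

1.08

Cp = (USL − LSL) / (6σ̂) = (464.1 − 400.9) / (6 × 9.724) = 63.2000 / 58.3440 = 1.0832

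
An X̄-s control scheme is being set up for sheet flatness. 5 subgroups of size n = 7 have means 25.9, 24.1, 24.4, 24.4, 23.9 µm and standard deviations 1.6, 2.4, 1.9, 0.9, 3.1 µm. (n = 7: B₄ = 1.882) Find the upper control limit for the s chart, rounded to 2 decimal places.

s̄ = (1.6 + 2.4 + 1.9 + 0.9 + 3.1) / 5 = 1.9800
UCL_s = B₄·s̄ = 1.882 × 1.9800 = 3.7264

3.73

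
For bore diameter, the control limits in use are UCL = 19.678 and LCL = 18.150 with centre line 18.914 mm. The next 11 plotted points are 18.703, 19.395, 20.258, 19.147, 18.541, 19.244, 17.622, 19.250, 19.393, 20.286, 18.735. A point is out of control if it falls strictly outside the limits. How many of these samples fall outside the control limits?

3

Compare each point to [18.150, 19.678]: sample 3 = 20.258 > UCL; sample 7 = 17.622 < LCL; sample 10 = 20.286 > UCL.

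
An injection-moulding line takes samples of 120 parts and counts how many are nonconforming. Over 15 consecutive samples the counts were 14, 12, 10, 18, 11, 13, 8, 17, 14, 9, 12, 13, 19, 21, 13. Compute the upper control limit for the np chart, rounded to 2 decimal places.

24.02

p̄ = Σdᵢ / (k·n) = 204 / (15 × 120) = 0.11333
UCL = np̄ + 3·√(np̄(1−p̄)) = 13.6000 + 3 × √(13.6000×0.88667) = 13.6000 + 3 × 3.4726 = 24.0177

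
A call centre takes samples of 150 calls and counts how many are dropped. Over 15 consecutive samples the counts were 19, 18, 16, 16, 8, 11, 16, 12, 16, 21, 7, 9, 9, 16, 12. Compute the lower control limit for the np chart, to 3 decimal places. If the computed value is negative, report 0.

p̄ = Σdᵢ / (k·n) = 206 / (15 × 150) = 0.09156
LCL = np̄ − 3·√(np̄(1−p̄)) = 13.7333 − 3 × 3.5321 = 3.1369

3.137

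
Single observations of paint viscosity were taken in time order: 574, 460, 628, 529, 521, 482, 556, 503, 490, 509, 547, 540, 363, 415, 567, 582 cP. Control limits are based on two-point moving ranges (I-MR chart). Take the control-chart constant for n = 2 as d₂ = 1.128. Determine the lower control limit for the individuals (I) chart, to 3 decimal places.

X̄ = (574 + 460 + 628 + 529 + 521 + 482 + 556 + 503 + 490 + 509 + 547 + 540 + 363 + 415 + 567 + 582) / 16 = 516.6250
Moving ranges: 114, 168, 99, 8, 39, 74, 53, 13, 19, 38, 7, 177, 52, 152, 15; M̄R̄ = 1028.0000 / 15 = 68.5333
LCL = X̄ − 3·M̄R̄/d₂ = 516.6250 − 3 × 68.5333 / 1.128 = 334.3555

334.355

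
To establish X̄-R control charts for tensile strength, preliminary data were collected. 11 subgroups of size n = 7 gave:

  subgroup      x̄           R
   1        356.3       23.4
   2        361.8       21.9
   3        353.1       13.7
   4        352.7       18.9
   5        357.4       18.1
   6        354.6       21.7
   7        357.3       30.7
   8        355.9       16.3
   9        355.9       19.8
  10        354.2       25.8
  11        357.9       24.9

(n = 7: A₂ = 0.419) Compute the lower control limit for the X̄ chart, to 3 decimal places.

347.141

X̄̄ = (356.3 + 361.8 + 353.1 + 352.7 + 357.4 + 354.6 + 357.3 + 355.9 + 355.9 + 354.2 + 357.9) / 11 = 3917.1000 / 11 = 356.1000
R̄ = (23.4 + 21.9 + 13.7 + 18.9 + 18.1 + 21.7 + 30.7 + 16.3 + 19.8 + 25.8 + 24.9) / 11 = 235.2000 / 11 = 21.3818
LCL = X̄̄ − A₂·R̄ = 356.1000 − 0.419 × 21.3818 = 347.1410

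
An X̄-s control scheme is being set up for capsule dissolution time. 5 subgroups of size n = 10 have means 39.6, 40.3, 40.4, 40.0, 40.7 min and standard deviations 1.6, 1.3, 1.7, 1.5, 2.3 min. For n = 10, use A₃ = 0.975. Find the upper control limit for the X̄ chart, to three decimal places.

41.838

X̄̄ = (39.6 + 40.3 + 40.4 + 40.0 + 40.7) / 5 = 40.2000
s̄ = (1.6 + 1.3 + 1.7 + 1.5 + 2.3) / 5 = 1.6800
UCL = X̄̄ + A₃·s̄ = 40.2000 + 0.975 × 1.6800 = 41.8380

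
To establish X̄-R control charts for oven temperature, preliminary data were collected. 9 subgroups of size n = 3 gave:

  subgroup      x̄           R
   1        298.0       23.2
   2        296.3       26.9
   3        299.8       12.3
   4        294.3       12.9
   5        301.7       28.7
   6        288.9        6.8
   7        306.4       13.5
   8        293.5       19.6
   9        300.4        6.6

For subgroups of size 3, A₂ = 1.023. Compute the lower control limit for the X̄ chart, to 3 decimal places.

X̄̄ = (298.0 + 296.3 + 299.8 + 294.3 + 301.7 + 288.9 + 306.4 + 293.5 + 300.4) / 9 = 2679.3000 / 9 = 297.7000
R̄ = (23.2 + 26.9 + 12.3 + 12.9 + 28.7 + 6.8 + 13.5 + 19.6 + 6.6) / 9 = 150.5000 / 9 = 16.7222
LCL = X̄̄ − A₂·R̄ = 297.7000 − 1.023 × 16.7222 = 280.5932

280.593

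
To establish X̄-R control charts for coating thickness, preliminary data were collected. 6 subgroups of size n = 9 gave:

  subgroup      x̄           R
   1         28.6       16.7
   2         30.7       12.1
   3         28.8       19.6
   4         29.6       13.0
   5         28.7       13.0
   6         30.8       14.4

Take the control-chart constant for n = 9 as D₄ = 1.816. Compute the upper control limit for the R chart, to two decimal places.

R̄ = (16.7 + 12.1 + 19.6 + 13.0 + 13.0 + 14.4) / 6 = 88.8000 / 6 = 14.8000
UCL_R = D₄·R̄ = 1.816 × 14.8000 = 26.8768

26.88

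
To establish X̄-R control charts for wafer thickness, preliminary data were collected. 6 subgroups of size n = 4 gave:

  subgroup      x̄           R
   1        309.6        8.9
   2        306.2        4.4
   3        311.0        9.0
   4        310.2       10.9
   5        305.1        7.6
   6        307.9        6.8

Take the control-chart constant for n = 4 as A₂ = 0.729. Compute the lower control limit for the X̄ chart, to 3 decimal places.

X̄̄ = (309.6 + 306.2 + 311.0 + 310.2 + 305.1 + 307.9) / 6 = 1850.0000 / 6 = 308.3333
R̄ = (8.9 + 4.4 + 9.0 + 10.9 + 7.6 + 6.8) / 6 = 47.6000 / 6 = 7.9333
LCL = X̄̄ − A₂·R̄ = 308.3333 − 0.729 × 7.9333 = 302.5499

302.550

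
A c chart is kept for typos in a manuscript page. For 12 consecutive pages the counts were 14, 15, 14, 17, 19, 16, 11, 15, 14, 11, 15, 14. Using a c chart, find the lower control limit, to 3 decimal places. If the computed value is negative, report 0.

3.127

c̄ = (14 + 15 + 14 + 17 + 19 + 16 + 11 + 15 + 14 + 11 + 15 + 14) / 12 = 175 / 12 = 14.5833
LCL = c̄ − 3√c̄ = 14.5833 − 3 × 3.8188 = 3.1269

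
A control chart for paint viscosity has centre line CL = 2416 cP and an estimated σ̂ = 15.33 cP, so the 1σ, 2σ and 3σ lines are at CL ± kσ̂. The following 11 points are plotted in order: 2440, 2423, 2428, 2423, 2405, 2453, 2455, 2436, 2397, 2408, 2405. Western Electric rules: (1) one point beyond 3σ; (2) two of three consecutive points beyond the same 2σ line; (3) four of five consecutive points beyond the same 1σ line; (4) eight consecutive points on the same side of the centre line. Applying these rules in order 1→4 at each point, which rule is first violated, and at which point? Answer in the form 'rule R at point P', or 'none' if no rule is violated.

Zone of each point (C = within 1σ̂, B = 1σ̂–2σ̂, A = 2σ̂–3σ̂, * = beyond 3σ̂; sign = side of CL): 1:+B, 2:+C, 3:+C, 4:+C, 5:-C, 6:+A, 7:+A, 8:+B, 9:-B, 10:-C, 11:-C
Rule 2 (two of three consecutive points beyond the same 2σ limit) is satisfied at point 7.

rule 2 at point 7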